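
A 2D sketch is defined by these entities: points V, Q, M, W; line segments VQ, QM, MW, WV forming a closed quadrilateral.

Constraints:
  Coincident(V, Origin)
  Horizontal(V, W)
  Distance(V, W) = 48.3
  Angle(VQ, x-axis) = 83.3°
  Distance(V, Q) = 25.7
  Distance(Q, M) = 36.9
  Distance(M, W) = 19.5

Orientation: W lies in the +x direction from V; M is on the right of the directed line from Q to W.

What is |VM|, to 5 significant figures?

28.830

V is at the origin; VW is horizontal with |VW| = 48.3 and W in +x, so W = (48.3, 0). VQ runs at 83.3° with |VQ| = 25.7, so Q = (2.9984, 25.524). M is determined by |QM| = 36.9 and |MW| = 19.5 together: it lies at the intersection of circle(Q, 36.9) and circle(W, 19.5). With |QW| = 51.997, the foot of the radical line on QW is 35.435 from Q and the perpendicular offset is √(36.9² − 35.435²) = 10.293. Taking the right-of-QW solution: M = (28.818, -0.83761).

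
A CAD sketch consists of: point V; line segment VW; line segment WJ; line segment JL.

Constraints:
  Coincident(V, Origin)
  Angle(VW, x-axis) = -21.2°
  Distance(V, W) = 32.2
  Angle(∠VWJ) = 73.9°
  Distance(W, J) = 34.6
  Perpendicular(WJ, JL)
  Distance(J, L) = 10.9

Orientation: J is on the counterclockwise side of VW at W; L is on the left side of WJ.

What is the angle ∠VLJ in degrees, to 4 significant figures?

128.0°

∠VWJ = 73.9°, so WJ runs at -21.2° + (180° − 73.9°) = 84.90° from the x-axis; with |WJ| = 34.6, J = W + 34.6·(cos 84.90°, sin 84.90°) = (33.10, 22.82). WJ ⟂ JL; with |JL| = 10.9 on the left of WJ, L = J + 10.9·(-0.9960, 0.08889) = (22.24, 23.79). Then cos ∠VLJ = LV·LJ / (|LV||LJ|), giving 128.0°.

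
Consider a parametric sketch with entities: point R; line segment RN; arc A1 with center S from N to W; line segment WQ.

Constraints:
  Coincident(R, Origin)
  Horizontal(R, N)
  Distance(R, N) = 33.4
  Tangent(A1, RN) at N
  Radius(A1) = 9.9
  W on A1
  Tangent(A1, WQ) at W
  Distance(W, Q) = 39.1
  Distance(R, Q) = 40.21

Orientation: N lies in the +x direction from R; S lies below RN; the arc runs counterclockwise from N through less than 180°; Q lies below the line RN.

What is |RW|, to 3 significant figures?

25.2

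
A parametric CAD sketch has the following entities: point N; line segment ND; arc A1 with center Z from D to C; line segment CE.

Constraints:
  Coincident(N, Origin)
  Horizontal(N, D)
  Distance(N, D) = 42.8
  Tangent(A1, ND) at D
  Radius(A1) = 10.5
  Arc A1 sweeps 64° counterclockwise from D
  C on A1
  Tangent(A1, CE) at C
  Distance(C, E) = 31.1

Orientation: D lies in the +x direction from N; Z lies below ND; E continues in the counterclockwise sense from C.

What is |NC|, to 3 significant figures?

33.9

N is at the origin; N and D share the same y with |ND| = 42.8 and D on the +x side, so D = (42.8, 0.00). The tangent condition forces ZD to be normal to ND, so Z = D + (0, -10.5) = (42.8, -10.5). On A1, D sits at bearing 90° from Z; a 64° counterclockwise sweep puts C at bearing 154°, so C = Z + 10.5·(cos 154°, sin 154°) = (33.4, -5.90). Then |NC| = |C − N| = 33.9.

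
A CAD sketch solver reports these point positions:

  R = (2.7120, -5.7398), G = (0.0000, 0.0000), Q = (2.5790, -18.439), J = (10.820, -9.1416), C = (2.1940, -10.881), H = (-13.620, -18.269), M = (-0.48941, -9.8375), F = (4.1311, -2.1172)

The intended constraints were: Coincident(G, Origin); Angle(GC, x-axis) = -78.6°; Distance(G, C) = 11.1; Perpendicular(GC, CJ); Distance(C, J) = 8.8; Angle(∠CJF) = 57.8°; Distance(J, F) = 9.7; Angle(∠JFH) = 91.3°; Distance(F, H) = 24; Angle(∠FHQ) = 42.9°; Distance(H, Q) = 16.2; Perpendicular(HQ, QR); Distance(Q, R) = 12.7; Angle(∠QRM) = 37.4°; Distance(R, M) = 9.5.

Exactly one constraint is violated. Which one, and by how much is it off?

Distance(R, M) = 9.5 — off by 4.30.

G = (0.00, 0.00) ✓; GC at -78.60° ✓; |GC| = 11.10 ✓; ∠(GC, CJ) = 90.00° ✓; |CJ| = 8.800 ✓; ∠CJF = 57.80° ✓; |JF| = 9.700 ✓; ∠JFH = 91.30° ✓; |FH| = 24.00 ✓; ∠FHQ = 42.90° ✓; |HQ| = 16.20 ✓; ∠(HQ, QR) = 90.00° ✓; |QR| = 12.70 ✓; ∠QRM = 37.40° ✓; |RM| = 5.200 ✗.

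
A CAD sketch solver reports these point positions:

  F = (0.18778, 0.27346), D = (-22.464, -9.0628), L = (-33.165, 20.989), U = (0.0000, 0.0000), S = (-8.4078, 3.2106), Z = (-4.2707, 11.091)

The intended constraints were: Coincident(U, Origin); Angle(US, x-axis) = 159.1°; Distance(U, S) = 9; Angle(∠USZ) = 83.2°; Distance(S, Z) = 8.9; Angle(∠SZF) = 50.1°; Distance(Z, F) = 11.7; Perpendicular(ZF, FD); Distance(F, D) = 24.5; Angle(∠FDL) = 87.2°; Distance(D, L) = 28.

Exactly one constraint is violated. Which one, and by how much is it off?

Distance(D, L) = 28 — off by 3.90.

U = (0.00, 0.00) ✓; US at 159.1° ✓; |US| = 9.000 ✓; ∠USZ = 83.20° ✓; |SZ| = 8.900 ✓; ∠SZF = 50.10° ✓; |ZF| = 11.70 ✓; ∠(ZF, FD) = 90.00° ✓; |FD| = 24.50 ✓; ∠FDL = 87.20° ✓; |DL| = 31.90 ✗.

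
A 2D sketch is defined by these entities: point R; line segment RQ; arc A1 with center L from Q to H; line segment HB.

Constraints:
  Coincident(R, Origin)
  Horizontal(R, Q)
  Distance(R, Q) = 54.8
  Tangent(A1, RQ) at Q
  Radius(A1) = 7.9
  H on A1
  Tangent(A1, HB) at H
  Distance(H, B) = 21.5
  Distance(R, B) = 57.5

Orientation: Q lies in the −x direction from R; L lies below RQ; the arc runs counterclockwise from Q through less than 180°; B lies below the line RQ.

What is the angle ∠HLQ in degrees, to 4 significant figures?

124.8°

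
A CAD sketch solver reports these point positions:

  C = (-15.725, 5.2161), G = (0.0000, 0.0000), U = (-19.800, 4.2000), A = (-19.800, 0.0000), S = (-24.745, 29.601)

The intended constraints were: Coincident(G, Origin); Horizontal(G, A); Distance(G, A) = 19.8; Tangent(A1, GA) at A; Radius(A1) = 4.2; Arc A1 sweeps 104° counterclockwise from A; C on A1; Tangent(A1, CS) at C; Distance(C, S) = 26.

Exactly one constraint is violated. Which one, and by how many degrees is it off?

Tangent(A1, CS) at C — off by 6.30°.

G = (0.00, 0.00) ✓; G.y = 0.00, A.y = 0.00 ✓; |GA| = 19.80 ✓; ∠(UA, AG) = 90.00° ✓; |UA| = 4.200 ✓; bearing(U→C) − bearing(U→A) = 104.0° ✓; |UC| = 4.200 ✓; ∠(UC, CS) = 83.70° ✗; |CS| = 26.00 ✓.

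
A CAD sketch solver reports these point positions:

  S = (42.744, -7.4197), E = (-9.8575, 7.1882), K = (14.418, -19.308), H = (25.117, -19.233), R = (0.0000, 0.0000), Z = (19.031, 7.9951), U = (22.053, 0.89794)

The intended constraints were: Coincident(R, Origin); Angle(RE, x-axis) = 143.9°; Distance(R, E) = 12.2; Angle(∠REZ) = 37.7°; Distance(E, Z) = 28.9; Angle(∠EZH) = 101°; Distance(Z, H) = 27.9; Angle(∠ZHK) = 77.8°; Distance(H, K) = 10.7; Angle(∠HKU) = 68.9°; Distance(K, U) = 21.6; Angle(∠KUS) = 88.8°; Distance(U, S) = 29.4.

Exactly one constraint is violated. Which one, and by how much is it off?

Distance(U, S) = 29.4 — off by 7.10.

R = (0.00, 0.00) ✓; RE at 143.9° ✓; |RE| = 12.20 ✓; ∠REZ = 37.70° ✓; |EZ| = 28.90 ✓; ∠EZH = 101.0° ✓; |ZH| = 27.90 ✓; ∠ZHK = 77.80° ✓; |HK| = 10.70 ✓; ∠HKU = 68.90° ✓; |KU| = 21.60 ✓; ∠KUS = 88.80° ✓; |US| = 22.30 ✗.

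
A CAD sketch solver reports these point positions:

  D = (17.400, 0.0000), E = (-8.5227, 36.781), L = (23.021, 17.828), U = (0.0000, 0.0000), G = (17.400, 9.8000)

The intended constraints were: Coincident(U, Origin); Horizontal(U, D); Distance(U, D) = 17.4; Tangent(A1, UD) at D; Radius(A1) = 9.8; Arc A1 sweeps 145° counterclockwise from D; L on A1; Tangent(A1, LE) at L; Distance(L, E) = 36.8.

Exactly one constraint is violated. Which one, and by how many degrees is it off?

Tangent(A1, LE) at L — off by 4.00°.

U = (0.00, 0.00) ✓; U.y = 0.00, D.y = 0.00 ✓; |UD| = 17.40 ✓; ∠(GD, DU) = 90.00° ✓; |GD| = 9.800 ✓; bearing(G→L) − bearing(G→D) = 145.0° ✓; |GL| = 9.800 ✓; ∠(GL, LE) = 86.00° ✗; |LE| = 36.80 ✓.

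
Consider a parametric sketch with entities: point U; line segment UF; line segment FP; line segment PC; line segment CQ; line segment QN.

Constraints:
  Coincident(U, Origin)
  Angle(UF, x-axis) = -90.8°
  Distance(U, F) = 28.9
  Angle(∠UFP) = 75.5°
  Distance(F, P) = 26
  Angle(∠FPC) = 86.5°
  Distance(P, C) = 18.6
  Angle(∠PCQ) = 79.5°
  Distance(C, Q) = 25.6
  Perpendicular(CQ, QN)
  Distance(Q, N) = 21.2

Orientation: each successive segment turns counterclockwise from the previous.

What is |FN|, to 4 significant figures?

9.684

U is at the origin; UF runs at -90.8° with length 28.9, so F = (-0.4035, -28.90). ∠UFP = 75.5° gives FP at 13.70° from the x-axis; with |FP| = 26.0, P = (24.86, -22.74). ∠FPC = 86.5° gives PC at 107.2° from the x-axis; with |PC| = 18.6, C = (19.36, -4.971). ∠PCQ = 79.5° gives CQ at -152.3° from the x-axis; with |CQ| = 25.6, Q = (-3.309, -16.87). CQ ⟂ QN, so QN runs at -62.30°; with |QN| = 21.2, N = (6.545, -35.64). Then |FN| = |N − F| = 9.684.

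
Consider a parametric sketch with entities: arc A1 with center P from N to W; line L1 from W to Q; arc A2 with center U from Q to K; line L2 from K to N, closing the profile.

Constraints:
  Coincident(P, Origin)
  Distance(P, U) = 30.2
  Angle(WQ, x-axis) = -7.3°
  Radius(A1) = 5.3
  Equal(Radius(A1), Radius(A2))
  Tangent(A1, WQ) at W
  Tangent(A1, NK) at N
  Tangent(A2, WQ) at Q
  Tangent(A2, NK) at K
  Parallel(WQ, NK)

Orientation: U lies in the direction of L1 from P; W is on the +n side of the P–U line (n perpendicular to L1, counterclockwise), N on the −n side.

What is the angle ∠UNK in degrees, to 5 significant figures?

9.9539°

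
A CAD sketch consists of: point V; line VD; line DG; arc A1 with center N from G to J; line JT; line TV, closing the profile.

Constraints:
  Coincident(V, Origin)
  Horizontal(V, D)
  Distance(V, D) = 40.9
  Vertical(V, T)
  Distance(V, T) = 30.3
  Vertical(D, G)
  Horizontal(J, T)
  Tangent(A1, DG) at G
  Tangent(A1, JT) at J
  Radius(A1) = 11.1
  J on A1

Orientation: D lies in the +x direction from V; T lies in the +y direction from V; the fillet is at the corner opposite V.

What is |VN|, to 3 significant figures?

35.4

V and T share the same x with |VT| = 30.3 and T on the +y side, so T = (0.00, 30.3). The virtual corner opposite V is at (40.9, 30.3). A1 meets DG tangentially, so NG is at right angles to DG and A1 meets JT tangentially, so NJ is at right angles to JT, with radius 11.1, so the center N sits 11.1 in from both sides at N = (29.8, 19.2). Then |VN| = |N − V| = 35.4.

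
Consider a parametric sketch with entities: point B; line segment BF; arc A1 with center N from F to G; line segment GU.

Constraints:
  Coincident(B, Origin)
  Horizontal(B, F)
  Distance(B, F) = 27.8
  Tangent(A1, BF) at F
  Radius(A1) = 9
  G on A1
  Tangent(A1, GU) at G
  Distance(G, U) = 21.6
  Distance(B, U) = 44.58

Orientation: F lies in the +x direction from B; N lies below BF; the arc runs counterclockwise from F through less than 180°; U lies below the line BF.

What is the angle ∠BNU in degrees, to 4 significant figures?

115.4°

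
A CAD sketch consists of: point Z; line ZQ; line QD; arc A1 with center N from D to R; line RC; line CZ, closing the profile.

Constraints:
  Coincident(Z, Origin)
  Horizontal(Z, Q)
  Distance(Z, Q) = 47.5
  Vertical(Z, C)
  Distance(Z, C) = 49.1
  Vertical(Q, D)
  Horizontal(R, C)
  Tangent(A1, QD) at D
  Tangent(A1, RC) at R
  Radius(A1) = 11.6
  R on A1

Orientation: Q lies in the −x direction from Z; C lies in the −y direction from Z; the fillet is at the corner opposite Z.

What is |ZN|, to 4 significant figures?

51.91

ZC is vertical with |ZC| = 49.1 and C on the −y side, so C = (0.000, -49.10). The virtual corner opposite Z is at (-47.50, -49.10). Tangency of A1 to QD means the radius ND is perpendicular to QD and the tangent condition forces NR to be normal to RC, with radius 11.6, so the center N sits 11.6 in from both sides at N = (-35.90, -37.50). Then |ZN| = |N − Z| = 51.91.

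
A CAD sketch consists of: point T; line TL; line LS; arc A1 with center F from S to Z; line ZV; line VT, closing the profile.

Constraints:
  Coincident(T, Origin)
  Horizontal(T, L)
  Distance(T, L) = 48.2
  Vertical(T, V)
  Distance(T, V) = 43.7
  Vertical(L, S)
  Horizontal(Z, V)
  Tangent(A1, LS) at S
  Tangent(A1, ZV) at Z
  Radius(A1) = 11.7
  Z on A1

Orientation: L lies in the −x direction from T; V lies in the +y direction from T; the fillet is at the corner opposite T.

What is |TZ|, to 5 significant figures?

56.938

T is at the origin; TL is horizontal with |TL| = 48.2 and L on the −x side, so L = (-48.200, 0.0000). T and V share the same x with |TV| = 43.7 and V on the +y side, so V = (0.0000, 43.700). The virtual corner opposite T is at (-48.200, 43.700). The tangent condition forces FS to be normal to LS and tangency of A1 to ZV means the radius FZ is perpendicular to ZV, with radius 11.7, so the center F sits 11.7 in from both sides at F = (-36.500, 32.000). That places the tangent points at S = (-48.200, 32.000) on LS and Z = (-36.500, 43.700) on ZV. Then |TZ| = |Z − T| = 56.938.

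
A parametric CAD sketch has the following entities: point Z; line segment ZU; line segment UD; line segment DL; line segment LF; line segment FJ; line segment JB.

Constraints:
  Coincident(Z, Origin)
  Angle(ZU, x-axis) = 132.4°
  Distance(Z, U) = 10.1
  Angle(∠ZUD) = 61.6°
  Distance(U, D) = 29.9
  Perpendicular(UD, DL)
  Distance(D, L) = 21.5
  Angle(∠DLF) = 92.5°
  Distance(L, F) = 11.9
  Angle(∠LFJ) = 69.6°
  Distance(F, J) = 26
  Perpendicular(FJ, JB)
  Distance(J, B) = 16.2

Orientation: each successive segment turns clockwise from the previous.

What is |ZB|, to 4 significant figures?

37.21

∠LFJ = 69.6° gives FJ at 86.10° from the x-axis; with |FJ| = 26.0, J = (17.76, 16.39). FJ is perpendicular to JB, so JB runs at -3.900°; with |JB| = 16.2, B = (33.92, 15.29). Then |ZB| = |B − Z| = 37.21.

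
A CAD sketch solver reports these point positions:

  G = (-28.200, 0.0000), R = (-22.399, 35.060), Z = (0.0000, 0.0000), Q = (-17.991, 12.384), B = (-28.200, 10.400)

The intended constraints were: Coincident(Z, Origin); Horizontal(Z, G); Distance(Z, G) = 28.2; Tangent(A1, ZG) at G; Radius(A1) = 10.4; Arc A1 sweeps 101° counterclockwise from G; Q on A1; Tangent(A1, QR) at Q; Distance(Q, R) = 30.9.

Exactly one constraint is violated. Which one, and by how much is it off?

Distance(Q, R) = 30.9 — off by 7.80.

Z = (0.00, 0.00) ✓; Z.y = 0.00, G.y = 0.00 ✓; |ZG| = 28.20 ✓; ∠(BG, GZ) = 90.00° ✓; |BG| = 10.40 ✓; bearing(B→Q) − bearing(B→G) = 101.0° ✓; |BQ| = 10.40 ✓; ∠(BQ, QR) = 90.00° ✓; |QR| = 23.10 ✗.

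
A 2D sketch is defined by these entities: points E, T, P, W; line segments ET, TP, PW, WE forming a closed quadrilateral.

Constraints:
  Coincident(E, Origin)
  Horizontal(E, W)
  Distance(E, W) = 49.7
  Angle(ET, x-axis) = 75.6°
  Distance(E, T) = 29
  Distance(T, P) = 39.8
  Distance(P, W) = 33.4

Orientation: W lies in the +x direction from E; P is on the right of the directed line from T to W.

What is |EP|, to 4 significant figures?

20.63

Checks: |TP| = 39.80 ✓; |PW| = 33.40 ✓.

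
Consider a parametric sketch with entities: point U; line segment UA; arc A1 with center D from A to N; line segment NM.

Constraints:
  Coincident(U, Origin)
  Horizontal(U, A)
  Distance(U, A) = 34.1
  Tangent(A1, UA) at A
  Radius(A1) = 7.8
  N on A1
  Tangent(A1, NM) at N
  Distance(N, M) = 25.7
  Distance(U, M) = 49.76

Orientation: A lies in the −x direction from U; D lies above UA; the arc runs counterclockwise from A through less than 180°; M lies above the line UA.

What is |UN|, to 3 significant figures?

28.8

U is at the origin; U and A share the same y with |UA| = 34.1 and A on the −x side, so A = (-34.1, 0.00). A1 meets UA tangentially, so DA is at right angles to UA, so D = A + (0, 7.8) = (-34.1, 7.80). Since DN ⟂ NM (tangency), |DM| = √(7.8² + 25.7²) = 26.9 regardless of where N sits on A1. So M lies on both circle(U, 49.76) and circle(D, 26.9); the above-UA intersection is M = (-35.8, 34.6). N is the foot of the tangent from M: N = (-26.8, 10.5).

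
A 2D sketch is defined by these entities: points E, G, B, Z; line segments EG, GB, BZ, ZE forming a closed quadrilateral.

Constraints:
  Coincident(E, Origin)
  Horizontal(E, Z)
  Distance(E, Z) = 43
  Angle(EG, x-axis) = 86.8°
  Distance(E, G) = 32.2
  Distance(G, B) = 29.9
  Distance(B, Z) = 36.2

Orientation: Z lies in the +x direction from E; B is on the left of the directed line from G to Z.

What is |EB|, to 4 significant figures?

46.69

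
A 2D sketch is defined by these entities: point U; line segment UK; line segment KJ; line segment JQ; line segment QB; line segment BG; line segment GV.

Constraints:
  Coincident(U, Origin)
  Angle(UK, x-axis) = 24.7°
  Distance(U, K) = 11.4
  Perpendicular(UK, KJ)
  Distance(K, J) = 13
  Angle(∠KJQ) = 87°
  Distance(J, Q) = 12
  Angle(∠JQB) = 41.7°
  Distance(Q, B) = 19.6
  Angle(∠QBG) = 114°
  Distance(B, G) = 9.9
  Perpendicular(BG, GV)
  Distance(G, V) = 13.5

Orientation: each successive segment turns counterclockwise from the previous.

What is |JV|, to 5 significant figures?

6.9556

∠QBG = 114.0° gives BG at 52.000° from the x-axis; with |BG| = 9.9, G = (19.413, 14.056). BG is perpendicular to GV, so GV runs at 142.00°; with |GV| = 13.5, V = (8.7747, 22.367). Then |JV| = |V − J| = 6.9556.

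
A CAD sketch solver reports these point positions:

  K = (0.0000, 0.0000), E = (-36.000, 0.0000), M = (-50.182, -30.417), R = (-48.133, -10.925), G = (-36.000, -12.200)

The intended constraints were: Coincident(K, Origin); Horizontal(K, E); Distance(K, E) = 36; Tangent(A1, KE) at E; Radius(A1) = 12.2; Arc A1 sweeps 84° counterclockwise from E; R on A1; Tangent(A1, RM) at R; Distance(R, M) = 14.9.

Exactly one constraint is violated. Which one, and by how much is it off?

Distance(R, M) = 14.9 — off by 4.70.

K = (0.00, 0.00) ✓; K.y = 0.00, E.y = 0.00 ✓; |KE| = 36.00 ✓; ∠(GE, EK) = 90.00° ✓; |GE| = 12.20 ✓; bearing(G→R) − bearing(G→E) = 84.00° ✓; |GR| = 12.20 ✓; ∠(GR, RM) = 90.00° ✓; |RM| = 19.60 ✗.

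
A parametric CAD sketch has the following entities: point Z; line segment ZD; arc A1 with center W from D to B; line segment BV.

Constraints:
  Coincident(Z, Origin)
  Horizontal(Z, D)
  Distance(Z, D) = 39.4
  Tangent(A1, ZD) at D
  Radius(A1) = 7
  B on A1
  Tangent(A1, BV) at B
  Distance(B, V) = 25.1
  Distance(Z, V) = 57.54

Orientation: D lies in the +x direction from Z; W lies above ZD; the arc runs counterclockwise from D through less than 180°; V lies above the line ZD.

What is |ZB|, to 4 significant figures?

46.84

Checks: |WB| = 7.000 ✓; ∠(WB, BV) = 90.00° ✓; |BV| = 25.10 ✓; |ZV| = 57.54 ✓.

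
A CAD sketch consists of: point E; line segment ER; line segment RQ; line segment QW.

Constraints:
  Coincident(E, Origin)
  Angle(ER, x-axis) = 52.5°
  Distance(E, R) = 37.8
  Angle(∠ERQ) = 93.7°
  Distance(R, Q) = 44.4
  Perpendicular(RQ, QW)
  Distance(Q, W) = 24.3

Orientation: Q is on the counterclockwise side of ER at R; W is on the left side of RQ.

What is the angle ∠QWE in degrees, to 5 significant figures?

105.99°

E is at the origin; ER runs at 52.5° with length 37.8, so R = 37.8·(cos 52.5°, sin 52.5°) = (23.011, 29.989). ∠ERQ = 93.7°, so RQ runs at 52.5° + (180° − 93.7°) = 138.80° from the x-axis; with |RQ| = 44.4, Q = R + 44.4·(cos 138.80°, sin 138.80°) = (-10.396, 59.235). RQ ⟂ QW; with |QW| = 24.3 on the left of RQ, W = Q + 24.3·(-0.65869, -0.75241) = (-26.402, 40.951). Then cos ∠QWE = WQ·WE / (|WQ||WE|), giving 105.99°.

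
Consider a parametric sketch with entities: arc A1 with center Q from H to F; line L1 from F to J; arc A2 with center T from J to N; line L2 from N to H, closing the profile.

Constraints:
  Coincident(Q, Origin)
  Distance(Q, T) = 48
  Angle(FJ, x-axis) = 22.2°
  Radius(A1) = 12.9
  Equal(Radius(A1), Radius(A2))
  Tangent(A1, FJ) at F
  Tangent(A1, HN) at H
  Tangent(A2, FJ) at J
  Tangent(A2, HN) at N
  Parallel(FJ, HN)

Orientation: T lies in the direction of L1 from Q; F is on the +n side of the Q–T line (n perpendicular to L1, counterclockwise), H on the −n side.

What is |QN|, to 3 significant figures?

49.7

The slot axis is L1's direction at 22.2°, so u = (cos 22.2°, sin 22.2°) = (0.926, 0.378) and n = (−sin 22.2°, cos 22.2°) = (-0.378, 0.926). Q is at the origin and T lies 48.0 along u from Q, so T = 48.0·u = (44.4, 18.1). Tangency of A1 to both parallel lines with radius 12.9 puts F and H at Q ± 12.9·n: F = (-4.87, 11.9), H = (4.87, -11.9). Equal radii place J and N the same way about T: J = T + 12.9·n = (39.6, 30.1), N = T − 12.9·n = (49.3, 6.19). Then |QN| = |N − Q| = 49.7.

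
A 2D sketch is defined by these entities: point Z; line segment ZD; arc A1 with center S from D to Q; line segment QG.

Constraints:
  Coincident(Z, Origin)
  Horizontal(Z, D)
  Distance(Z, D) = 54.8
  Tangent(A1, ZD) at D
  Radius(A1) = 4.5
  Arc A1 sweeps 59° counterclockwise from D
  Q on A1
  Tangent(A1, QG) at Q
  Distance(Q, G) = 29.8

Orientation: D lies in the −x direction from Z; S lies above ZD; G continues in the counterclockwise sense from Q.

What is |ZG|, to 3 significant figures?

45.1

Z is at the origin; Z and D share the same y with |ZD| = 54.8 and D on the −x side, so D = (-54.8, 0.00). Since A1 is tangent to ZD there, SD ⟂ ZD, so S = D + (0, 4.5) = (-54.8, 4.50). On A1, D sits at bearing -90° from S; a 59° counterclockwise sweep puts Q at bearing -31°, so Q = S + 4.5·(cos -31°, sin -31°) = (-50.9, 2.18). The tangent condition forces SQ to be normal to QG, so QG runs along (−sin -31°, cos -31°); with |QG| = 29.8, G = (-35.6, 27.7). Then |ZG| = |G − Z| = 45.1.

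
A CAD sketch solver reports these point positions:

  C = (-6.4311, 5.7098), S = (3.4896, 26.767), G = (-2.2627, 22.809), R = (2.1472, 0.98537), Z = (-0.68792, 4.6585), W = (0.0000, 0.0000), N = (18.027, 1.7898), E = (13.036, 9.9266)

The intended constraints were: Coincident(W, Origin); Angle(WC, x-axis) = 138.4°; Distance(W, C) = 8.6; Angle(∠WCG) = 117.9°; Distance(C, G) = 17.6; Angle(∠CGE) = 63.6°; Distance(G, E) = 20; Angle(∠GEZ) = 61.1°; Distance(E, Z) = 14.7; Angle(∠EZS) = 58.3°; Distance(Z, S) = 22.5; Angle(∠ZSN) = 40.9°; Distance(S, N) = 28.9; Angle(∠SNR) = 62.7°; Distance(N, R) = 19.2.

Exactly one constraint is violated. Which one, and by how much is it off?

Distance(N, R) = 19.2 — off by 3.30.

W = (0.00, 0.00) ✓; WC at 138.4° ✓; |WC| = 8.600 ✓; ∠WCG = 117.9° ✓; |CG| = 17.60 ✓; ∠CGE = 63.60° ✓; |GE| = 20.00 ✓; ∠GEZ = 61.10° ✓; |EZ| = 14.70 ✓; ∠EZS = 58.30° ✓; |ZS| = 22.50 ✓; ∠ZSN = 40.90° ✓; |SN| = 28.90 ✓; ∠SNR = 62.70° ✓; |NR| = 15.90 ✗.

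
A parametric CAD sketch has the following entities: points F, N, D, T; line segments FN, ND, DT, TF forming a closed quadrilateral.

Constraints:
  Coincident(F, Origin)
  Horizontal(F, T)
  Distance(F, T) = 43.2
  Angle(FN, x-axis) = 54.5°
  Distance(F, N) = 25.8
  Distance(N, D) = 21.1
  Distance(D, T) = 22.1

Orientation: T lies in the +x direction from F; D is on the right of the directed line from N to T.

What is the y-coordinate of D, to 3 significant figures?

0.815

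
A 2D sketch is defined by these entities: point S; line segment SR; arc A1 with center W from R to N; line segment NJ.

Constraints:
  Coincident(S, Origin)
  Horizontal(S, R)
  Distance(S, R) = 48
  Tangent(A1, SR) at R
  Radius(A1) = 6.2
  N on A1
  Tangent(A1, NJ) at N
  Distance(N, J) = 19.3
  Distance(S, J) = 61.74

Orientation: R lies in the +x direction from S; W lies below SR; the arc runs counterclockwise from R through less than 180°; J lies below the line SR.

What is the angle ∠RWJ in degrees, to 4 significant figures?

154.7°

S is at the origin; S and R share the same y with |SR| = 48.0 and R on the +x side, so R = (48.00, 0.000). A1 meets SR tangentially, so WR is at right angles to SR, so W = R + (0, -6.2) = (48.00, -6.200). Since WN ⟂ NJ (tangency), |WJ| = √(6.2² + 19.3²) = 20.27 regardless of where N sits on A1. So J lies on both circle(S, 61.74) and circle(W, 20.27); the below-SR intersection is J = (56.66, -24.53). N is the foot of the tangent from J: N = (43.47, -10.44).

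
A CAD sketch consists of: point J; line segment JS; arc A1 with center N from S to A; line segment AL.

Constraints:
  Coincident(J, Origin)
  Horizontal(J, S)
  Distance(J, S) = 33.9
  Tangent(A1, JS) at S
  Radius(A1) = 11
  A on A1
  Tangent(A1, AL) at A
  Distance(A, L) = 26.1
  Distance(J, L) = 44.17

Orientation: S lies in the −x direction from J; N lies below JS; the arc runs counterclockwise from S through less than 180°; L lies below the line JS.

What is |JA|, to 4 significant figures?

45.76

Checks: ∠(NS, SJ) = 90.00° ✓; |NS| = 11.00 ✓; |NA| = 11.00 ✓; ∠(NA, AL) = 90.00° ✓; |AL| = 26.10 ✓; |JL| = 44.17 ✓.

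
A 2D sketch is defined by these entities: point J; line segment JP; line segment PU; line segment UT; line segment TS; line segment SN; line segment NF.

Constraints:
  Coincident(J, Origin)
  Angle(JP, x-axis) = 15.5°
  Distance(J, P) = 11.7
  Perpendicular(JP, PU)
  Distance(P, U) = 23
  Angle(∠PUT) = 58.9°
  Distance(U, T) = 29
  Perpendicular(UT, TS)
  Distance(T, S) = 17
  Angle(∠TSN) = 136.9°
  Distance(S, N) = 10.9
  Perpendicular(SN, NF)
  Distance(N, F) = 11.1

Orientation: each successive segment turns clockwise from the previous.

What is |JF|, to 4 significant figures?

9.235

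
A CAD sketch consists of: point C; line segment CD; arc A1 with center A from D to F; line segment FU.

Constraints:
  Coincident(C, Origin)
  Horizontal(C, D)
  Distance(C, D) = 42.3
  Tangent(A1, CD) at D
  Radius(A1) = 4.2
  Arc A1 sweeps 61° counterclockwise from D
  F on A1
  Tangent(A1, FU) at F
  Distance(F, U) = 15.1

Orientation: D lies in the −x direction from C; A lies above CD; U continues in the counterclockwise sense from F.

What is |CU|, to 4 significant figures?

34.88

C is at the origin; C and D share the same y with |CD| = 42.3 and D on the −x side, so D = (-42.30, 0.000). Tangency of A1 to CD means the radius AD is perpendicular to CD, so A = D + (0, 4.2) = (-42.30, 4.200). On A1, D sits at bearing -90° from A; a 61° counterclockwise sweep puts F at bearing -29°, so F = A + 4.2·(cos -29°, sin -29°) = (-38.63, 2.164). A1 meets FU tangentially, so AF is at right angles to FU, so FU runs along (−sin -29°, cos -29°); with |FU| = 15.1, U = (-31.31, 15.37). Then |CU| = |U − C| = 34.88.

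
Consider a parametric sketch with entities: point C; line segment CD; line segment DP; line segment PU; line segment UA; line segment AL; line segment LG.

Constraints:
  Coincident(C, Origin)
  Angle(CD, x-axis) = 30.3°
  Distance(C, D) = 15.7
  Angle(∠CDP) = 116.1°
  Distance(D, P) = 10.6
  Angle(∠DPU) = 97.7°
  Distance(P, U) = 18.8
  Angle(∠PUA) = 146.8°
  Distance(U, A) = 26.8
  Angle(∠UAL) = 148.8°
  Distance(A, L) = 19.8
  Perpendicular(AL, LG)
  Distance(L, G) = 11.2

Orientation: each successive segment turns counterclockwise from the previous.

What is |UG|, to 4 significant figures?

42.81

∠UAL = 148.8° gives AL at -119.1° from the x-axis; with |AL| = 19.8, L = (-38.89, -10.94). AL ⟂ LG, so LG runs at -29.10°; with |LG| = 11.2, G = (-29.11, -16.39). Then |UG| = |G − U| = 42.81.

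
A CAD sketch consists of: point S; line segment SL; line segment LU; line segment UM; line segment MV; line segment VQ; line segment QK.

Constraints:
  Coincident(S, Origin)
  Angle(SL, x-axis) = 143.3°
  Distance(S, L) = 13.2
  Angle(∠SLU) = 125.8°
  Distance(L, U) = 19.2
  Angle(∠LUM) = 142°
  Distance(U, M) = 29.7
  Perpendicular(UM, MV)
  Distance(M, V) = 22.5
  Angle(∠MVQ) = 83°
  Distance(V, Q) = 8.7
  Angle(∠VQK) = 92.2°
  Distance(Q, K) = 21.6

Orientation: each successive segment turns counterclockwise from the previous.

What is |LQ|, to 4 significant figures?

37.45

S is at the origin; SL runs at 143.3° with length 13.2, so L = (-10.58, 7.889). ∠SLU = 125.8° gives LU at -162.5° from the x-axis; with |LU| = 19.2, U = (-28.89, 2.115). ∠LUM = 142.0° gives UM at -124.5° from the x-axis; with |UM| = 29.7, M = (-45.72, -22.36). UM is perpendicular to MV, so MV runs at -34.50°; with |MV| = 22.5, V = (-27.17, -35.11). ∠MVQ = 83.0° gives VQ at 62.50° from the x-axis; with |VQ| = 8.7, Q = (-23.16, -27.39). Then |LQ| = |Q − L| = 37.45.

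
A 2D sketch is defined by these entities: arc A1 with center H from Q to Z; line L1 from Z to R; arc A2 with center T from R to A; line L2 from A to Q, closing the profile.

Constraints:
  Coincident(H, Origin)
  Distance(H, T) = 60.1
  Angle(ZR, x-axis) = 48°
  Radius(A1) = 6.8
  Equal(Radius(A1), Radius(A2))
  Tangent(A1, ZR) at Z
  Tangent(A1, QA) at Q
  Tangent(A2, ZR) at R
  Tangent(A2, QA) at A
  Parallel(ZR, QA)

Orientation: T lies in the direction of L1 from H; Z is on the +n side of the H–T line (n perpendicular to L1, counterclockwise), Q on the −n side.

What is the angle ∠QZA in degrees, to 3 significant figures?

77.2°

The slot axis is L1's direction at 48.0°, so u = (cos 48.0°, sin 48.0°) = (0.669, 0.743) and n = (−sin 48.0°, cos 48.0°) = (-0.743, 0.669). H is at the origin and T lies 60.1 along u from H, so T = 60.1·u = (40.2, 44.7). Tangency of A1 to both parallel lines with radius 6.8 puts Z and Q at H ± 6.8·n: Z = (-5.05, 4.55), Q = (5.05, -4.55). Equal radii place R and A the same way about T: R = T + 6.8·n = (35.2, 49.2), A = T − 6.8·n = (45.3, 40.1). Then cos ∠QZA = ZQ·ZA / (|ZQ||ZA|), giving 77.2°.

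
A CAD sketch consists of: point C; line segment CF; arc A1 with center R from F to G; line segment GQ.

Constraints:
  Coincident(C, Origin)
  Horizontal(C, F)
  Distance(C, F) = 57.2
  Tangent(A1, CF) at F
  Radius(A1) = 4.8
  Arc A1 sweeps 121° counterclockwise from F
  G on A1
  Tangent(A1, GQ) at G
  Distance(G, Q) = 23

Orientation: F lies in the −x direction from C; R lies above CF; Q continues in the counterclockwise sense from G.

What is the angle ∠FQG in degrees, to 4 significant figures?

15.01°

C is at the origin; C and F share the same y with |CF| = 57.2 and F on the −x side, so F = (-57.20, 0.000). Tangency of A1 to CF means the radius RF is perpendicular to CF, so R = F + (0, 4.8) = (-57.20, 4.800). On A1, F sits at bearing -90° from R; a 121° counterclockwise sweep puts G at bearing 31°, so G = R + 4.8·(cos 31°, sin 31°) = (-53.09, 7.272). Since A1 is tangent to GQ there, RG ⟂ GQ, so GQ runs along (−sin 31°, cos 31°); with |GQ| = 23.0, Q = (-64.93, 26.99). Then cos ∠FQG = QF·QG / (|QF||QG|), giving 15.01°.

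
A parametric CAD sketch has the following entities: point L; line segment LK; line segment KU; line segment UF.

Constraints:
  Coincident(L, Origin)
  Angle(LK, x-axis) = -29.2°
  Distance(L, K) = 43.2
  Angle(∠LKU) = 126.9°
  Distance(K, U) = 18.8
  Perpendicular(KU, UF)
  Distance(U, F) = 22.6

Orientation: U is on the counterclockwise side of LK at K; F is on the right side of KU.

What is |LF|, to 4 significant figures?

72.58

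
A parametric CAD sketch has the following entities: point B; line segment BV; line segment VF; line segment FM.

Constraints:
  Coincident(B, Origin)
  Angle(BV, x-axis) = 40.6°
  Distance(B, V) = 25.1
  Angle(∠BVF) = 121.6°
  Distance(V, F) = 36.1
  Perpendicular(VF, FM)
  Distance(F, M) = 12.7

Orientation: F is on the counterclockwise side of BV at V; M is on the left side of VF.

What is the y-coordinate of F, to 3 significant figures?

52.0

B is at the origin; BV runs at 40.6° with length 25.1, so V = 25.1·(cos 40.6°, sin 40.6°) = (19.1, 16.3). ∠BVF = 121.6°, so VF runs at 40.6° + (180° − 121.6°) = 99.0° from the x-axis; with |VF| = 36.1, F = V + 36.1·(cos 99.0°, sin 99.0°) = (13.4, 52.0). So F.y = 52.0.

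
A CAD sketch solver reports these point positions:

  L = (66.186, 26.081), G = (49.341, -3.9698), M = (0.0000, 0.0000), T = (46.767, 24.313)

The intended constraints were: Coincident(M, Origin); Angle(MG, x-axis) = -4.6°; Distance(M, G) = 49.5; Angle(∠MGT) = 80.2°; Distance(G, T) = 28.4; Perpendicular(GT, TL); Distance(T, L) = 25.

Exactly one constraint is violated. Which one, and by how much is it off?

Distance(T, L) = 25 — off by 5.50.

M = (0.00, 0.00) ✓; MG at -4.600° ✓; |MG| = 49.50 ✓; ∠MGT = 80.20° ✓; |GT| = 28.40 ✓; ∠(GT, TL) = 90.00° ✓; |TL| = 19.50 ✗.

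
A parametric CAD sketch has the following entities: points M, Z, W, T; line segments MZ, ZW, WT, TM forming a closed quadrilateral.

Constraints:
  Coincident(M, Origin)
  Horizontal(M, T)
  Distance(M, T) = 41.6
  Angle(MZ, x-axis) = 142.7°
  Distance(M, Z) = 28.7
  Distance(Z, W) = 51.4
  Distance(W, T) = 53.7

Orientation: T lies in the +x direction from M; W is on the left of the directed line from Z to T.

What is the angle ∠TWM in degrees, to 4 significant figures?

46.46°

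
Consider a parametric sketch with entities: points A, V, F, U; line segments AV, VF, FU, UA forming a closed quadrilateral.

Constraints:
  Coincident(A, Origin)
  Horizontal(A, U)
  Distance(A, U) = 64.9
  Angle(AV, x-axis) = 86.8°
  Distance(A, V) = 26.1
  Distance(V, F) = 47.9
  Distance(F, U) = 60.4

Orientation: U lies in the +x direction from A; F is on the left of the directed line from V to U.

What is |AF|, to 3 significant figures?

67.7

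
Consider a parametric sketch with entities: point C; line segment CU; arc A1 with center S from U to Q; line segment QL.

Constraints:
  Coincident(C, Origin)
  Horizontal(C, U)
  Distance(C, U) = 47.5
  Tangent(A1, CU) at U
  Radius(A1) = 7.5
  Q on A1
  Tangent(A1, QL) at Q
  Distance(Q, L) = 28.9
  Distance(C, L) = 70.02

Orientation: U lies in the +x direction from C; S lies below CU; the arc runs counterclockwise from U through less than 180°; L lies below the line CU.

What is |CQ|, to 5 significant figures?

43.738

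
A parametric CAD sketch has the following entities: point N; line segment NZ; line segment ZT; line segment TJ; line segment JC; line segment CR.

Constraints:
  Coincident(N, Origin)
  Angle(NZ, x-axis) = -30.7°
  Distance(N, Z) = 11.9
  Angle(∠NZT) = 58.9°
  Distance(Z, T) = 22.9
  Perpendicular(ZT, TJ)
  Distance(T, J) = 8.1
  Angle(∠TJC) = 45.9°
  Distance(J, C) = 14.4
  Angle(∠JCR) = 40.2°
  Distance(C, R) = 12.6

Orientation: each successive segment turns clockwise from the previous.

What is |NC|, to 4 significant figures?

13.70

N is at the origin; NZ runs at -30.7° with length 11.9, so Z = (10.23, -6.075). ∠NZT = 58.9° gives ZT at -151.8° from the x-axis; with |ZT| = 22.9, T = (-9.950, -16.90). ZT is perpendicular to TJ, so TJ runs at 118.2°; with |TJ| = 8.1, J = (-13.78, -9.758). ∠TJC = 45.9° gives JC at -15.90° from the x-axis; with |JC| = 14.4, C = (0.07181, -13.70). Then |NC| = |C − N| = 13.70.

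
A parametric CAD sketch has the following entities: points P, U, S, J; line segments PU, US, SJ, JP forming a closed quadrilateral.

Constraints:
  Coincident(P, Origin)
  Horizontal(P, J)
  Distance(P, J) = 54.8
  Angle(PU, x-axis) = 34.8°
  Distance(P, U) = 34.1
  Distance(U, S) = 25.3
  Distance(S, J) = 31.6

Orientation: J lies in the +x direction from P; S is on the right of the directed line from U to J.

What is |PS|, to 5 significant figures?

24.299

P is at the origin; PJ is horizontal with |PJ| = 54.8 and J in +x, so J = (54.8, 0). PU runs at 34.8° with |PU| = 34.1, so U = (28.001, 19.461). S is determined by |US| = 25.3 and |SJ| = 31.6 together: it lies at the intersection of circle(U, 25.3) and circle(J, 31.6). With |UJ| = 33.120, the foot of the radical line on UJ is 11.148 from U and the perpendicular offset is √(25.3² − 11.148²) = 22.711. Taking the right-of-UJ solution: S = (23.676, -5.4663).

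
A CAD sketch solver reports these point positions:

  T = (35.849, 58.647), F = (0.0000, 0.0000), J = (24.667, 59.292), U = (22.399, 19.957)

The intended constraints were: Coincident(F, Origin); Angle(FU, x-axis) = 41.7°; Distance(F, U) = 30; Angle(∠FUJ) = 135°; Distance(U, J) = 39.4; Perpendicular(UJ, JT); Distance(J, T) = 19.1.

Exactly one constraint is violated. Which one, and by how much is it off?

Distance(J, T) = 19.1 — off by 7.90.

F = (0.00, 0.00) ✓; FU at 41.70° ✓; |FU| = 30.00 ✓; ∠FUJ = 135.0° ✓; |UJ| = 39.40 ✓; ∠(UJ, JT) = 90.00° ✓; |JT| = 11.20 ✗.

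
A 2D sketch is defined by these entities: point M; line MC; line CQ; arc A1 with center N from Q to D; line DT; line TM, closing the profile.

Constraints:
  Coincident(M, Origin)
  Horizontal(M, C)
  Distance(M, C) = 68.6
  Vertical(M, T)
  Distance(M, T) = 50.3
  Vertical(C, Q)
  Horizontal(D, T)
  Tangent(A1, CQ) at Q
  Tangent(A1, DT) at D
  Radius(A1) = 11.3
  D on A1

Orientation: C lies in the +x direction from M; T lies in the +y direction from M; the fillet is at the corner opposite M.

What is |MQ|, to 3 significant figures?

78.9

M is at the origin; MC is horizontal with |MC| = 68.6 and C on the +x side, so C = (68.6, 0.00). MT is vertical with |MT| = 50.3 and T on the +y side, so T = (0.00, 50.3). The virtual corner opposite M is at (68.6, 50.3). A1 meets CQ tangentially, so NQ is at right angles to CQ and A1 meets DT tangentially, so ND is at right angles to DT, with radius 11.3, so the center N sits 11.3 in from both sides at N = (57.3, 39.0). That places the tangent points at Q = (68.6, 39.0) on CQ and D = (57.3, 50.3) on DT. Then |MQ| = |Q − M| = 78.9.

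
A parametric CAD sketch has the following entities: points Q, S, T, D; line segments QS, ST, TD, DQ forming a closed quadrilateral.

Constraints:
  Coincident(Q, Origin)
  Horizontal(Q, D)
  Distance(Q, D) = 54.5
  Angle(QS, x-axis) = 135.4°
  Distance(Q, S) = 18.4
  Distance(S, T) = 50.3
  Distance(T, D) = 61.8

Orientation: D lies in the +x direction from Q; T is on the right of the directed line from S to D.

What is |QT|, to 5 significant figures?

34.785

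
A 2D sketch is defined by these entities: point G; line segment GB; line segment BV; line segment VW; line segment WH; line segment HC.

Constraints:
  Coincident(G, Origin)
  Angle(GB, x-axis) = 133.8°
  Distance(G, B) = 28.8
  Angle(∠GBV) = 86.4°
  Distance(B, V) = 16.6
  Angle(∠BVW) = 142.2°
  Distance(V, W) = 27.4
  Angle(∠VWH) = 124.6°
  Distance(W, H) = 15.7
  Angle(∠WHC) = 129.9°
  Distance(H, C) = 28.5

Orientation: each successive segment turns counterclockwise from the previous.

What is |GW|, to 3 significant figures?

38.4

G is at the origin; GB runs at 133.8° with length 28.8, so B = (-19.9, 20.8). ∠GBV = 86.4° gives BV at -133° from the x-axis; with |BV| = 16.6, V = (-31.2, 8.57). ∠BVW = 142.2° gives VW at -94.8° from the x-axis; with |VW| = 27.4, W = (-33.5, -18.7). Then |GW| = |W − G| = 38.4.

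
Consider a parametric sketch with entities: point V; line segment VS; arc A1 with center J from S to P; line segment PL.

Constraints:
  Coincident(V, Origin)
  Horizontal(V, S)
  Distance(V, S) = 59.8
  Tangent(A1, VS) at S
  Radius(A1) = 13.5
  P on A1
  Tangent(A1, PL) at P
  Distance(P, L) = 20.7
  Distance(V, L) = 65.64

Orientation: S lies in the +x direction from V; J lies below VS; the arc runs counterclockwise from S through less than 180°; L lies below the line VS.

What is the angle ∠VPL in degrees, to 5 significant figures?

130.13°

Checks: |JP| = 13.50 ✓; ∠(JP, PL) = 90.00° ✓; |PL| = 20.70 ✓; |VL| = 65.64 ✓.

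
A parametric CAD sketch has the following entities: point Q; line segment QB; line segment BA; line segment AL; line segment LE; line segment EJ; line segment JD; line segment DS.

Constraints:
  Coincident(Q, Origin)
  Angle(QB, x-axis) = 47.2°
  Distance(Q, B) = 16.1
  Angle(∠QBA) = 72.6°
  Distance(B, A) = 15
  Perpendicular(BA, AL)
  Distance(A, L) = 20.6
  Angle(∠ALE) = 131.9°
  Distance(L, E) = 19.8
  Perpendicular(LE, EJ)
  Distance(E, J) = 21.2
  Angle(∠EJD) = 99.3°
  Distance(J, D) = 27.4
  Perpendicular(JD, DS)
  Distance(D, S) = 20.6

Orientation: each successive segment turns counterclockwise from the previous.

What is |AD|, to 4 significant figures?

12.18

Q is at the origin; QB runs at 47.2° with length 16.1, so B = (10.94, 11.81). ∠QBA = 72.6° gives BA at 154.6° from the x-axis; with |BA| = 15.0, A = (-2.611, 18.25). The perpendicularity gives AL at right angles to BA, so AL runs at -115.4°; with |AL| = 20.6, L = (-11.45, -0.3616). ∠ALE = 131.9° gives LE at -67.30° from the x-axis; with |LE| = 19.8, E = (-3.806, -18.63). LE ⟂ EJ, so EJ runs at 22.70°; with |EJ| = 21.2, J = (15.75, -10.45). ∠EJD = 99.3° gives JD at 103.4° from the x-axis; with |JD| = 27.4, D = (9.402, 16.21). Then |AD| = |D − A| = 12.18.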